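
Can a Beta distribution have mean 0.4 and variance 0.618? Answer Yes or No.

The Beta variance bound is σ² < μ(1−μ).
Here μ(1−μ) = 0.4×0.6 = 0.24, and 0.618 ≥ 0.24.

No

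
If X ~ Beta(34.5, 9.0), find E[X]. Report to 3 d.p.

0.793

E[X] = α/(α+β) = 34.5/43.5 = 0.793.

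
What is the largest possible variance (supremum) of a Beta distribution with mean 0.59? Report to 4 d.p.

For fixed mean μ the Beta variance is μ(1−μ)/(α+β+1), increasing as α+β decreases.
Its least upper bound (not attained) is μ(1−μ) = 0.59·0.41 = 0.2419.

0.2419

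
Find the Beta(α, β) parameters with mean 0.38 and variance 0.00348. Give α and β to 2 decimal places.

α = 25.35, β = 41.35

By moment matching, α+β = μ(1−μ)/σ² − 1 = (0.38·0.62)/0.00348 − 1 = 67.7011 − 1 = 66.7011.
Since α/(α+β) = μ, α = 0.38·66.7011 = 25.35 and β = 0.62·66.7011 = 41.35.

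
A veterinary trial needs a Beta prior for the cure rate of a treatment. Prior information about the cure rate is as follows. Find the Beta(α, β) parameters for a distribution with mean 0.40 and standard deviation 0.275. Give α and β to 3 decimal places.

α = 0.869, β = 1.304

First σ² = 0.075625. Setting α = μn, β = (1−μ)n with n = α+β,
μ(1−μ)/(n+1) = 0.075625 ⇒ n+1 = 0.2400/0.075625 = 3.1736 ⇒ n = 2.1736.
Hence α = 0.40×2.1736 = 0.869, β = 0.60×2.1736 = 1.304.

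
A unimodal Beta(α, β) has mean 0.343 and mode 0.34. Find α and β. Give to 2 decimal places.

With s = α+β: μ = α/s and mode = (α−1)/(s−2). Eliminating α = μs,
μs − 1 = m(s−2) ⇒ s(μ−m) = 1−2m ⇒ s = 0.32/0.003 = 106.6667.
So α = μs = 36.59, β = (1−μ)s = 70.08.

α = 36.59, β = 70.08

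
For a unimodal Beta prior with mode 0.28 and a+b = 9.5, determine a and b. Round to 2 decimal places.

For a,b>1 the mode is (a−1)/(a+b−2), so a = mode·(κ−2)+1 = 0.28×7.5+1 = 3.10.
And b = (1−mode)·(κ−2)+1 = 0.72×7.5+1 = 6.40.

a = 3.10, b = 6.40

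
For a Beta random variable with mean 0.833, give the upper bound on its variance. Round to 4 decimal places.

Var = μ(1−μ)/(α+β+1), which approaches μ(1−μ) as α+β → 0.
So the supremum is μ(1−μ) = 0.833×0.167 = 0.1391.

0.1391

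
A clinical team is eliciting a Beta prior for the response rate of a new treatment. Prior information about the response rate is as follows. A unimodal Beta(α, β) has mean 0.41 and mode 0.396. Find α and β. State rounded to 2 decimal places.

With s = α+β: μ = α/s and mode = (α−1)/(s−2). Eliminating α = μs,
μs − 1 = m(s−2) ⇒ s(μ−m) = 1−2m ⇒ s = 0.208/0.014 = 14.8571.
So α = μs = 6.09, β = (1−μ)s = 8.77.

α = 6.09, β = 8.77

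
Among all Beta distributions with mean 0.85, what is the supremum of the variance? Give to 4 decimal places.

0.1275

Var = μ(1−μ)/(α+β+1), which approaches μ(1−μ) as α+β → 0.
So the supremum is μ(1−μ) = 0.85×0.15 = 0.1275.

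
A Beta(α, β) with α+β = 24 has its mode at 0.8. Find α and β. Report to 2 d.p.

α = 18.60, β = 5.40

Mode = (α−1)/(κ−2) with κ = α+β, so α−1 = 0.8·22 = 17.60.
α = 18.60; β = κ − α = 5.40.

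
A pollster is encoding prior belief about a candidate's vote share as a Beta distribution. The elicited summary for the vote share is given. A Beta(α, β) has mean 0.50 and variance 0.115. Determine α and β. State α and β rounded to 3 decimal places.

α = 0.587, β = 0.587

Write ν = α+β; then α = μν and Var = μ(1−μ)/(ν+1).
ν = μ(1−μ)/Var − 1 = 0.2500/0.115 − 1 = 1.1739.
α = 0.50·1.1739 = 0.587, β = 0.50·1.1739 = 0.587.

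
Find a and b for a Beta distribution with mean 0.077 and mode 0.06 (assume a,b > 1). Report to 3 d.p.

a = 3.986, b = 47.779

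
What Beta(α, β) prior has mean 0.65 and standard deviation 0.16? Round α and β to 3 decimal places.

α = 5.126, β = 2.760

Variance = 0.16² = 0.0256. The moment-matching identity α+β = μ(1−μ)/Var − 1 gives
α+β = 0.2275/0.0256 − 1 = 7.8867, so α = μ·7.8867 = 5.126 and β = (1−μ)·7.8867 = 2.760.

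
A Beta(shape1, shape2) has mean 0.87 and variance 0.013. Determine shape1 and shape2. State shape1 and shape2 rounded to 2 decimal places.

Let s = shape1+shape2. The Beta variance is μ(1−μ)/(s+1).
So s+1 = μ(1−μ)/σ² = (0.87×0.13)/0.013 = 0.1131/0.013 = 8.7000, giving s = 7.7000.
Then shape1 = μs = 0.87×7.7000 = 6.70 and shape2 = (1−μ)s = 0.13×7.7000 = 1.00.

shape1 = 6.70, shape2 = 1.00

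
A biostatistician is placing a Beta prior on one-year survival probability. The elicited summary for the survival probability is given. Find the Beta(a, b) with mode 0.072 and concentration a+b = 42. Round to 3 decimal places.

For a,b>1 the mode is (a−1)/(a+b−2), so a = mode·(κ−2)+1 = 0.072×40+1 = 3.880.
And b = (1−mode)·(κ−2)+1 = 0.928×40+1 = 38.120.

a = 3.880, b = 38.120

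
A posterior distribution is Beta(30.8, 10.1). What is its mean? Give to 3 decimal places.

0.753

E[X] = α/(α+β) = 30.8/40.9 = 0.753.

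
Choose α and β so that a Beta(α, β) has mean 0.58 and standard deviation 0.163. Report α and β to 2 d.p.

α = 4.74, β = 3.43

First σ² = 0.026569. Setting α = μn, β = (1−μ)n with n = α+β,
μ(1−μ)/(n+1) = 0.026569 ⇒ n+1 = 0.2436/0.026569 = 9.1686 ⇒ n = 8.1686.
Hence α = 0.58×8.1686 = 4.74, β = 0.42×8.1686 = 3.43.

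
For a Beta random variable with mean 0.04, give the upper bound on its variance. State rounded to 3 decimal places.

For fixed mean μ the Beta variance is μ(1−μ)/(α+β+1), increasing as α+β decreases.
Its least upper bound (not attained) is μ(1−μ) = 0.04·0.96 = 0.038.

0.038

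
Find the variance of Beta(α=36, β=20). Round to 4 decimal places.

μ = 36/56 = 0.642857; Var = μ(1−μ)/(α+β+1) = 0.2295918/57 = 0.0040.

0.0040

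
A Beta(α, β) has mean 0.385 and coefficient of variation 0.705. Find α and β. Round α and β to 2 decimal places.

Var = (CV·μ)² = (0.705×0.385)² = 0.073672.
α+β = μ(1−μ)/Var − 1 = 0.236775/0.073672 − 1 = 2.2139.
Thus α = 0.385·2.2139 = 0.85 and β = 0.615·2.2139 = 1.36.

α = 0.85, β = 1.36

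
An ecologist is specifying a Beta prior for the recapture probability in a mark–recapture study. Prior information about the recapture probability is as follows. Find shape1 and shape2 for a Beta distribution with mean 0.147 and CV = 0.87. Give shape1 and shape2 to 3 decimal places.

Var = (CV·μ)² = (0.87×0.147)² = 0.016356.
shape1+shape2 = μ(1−μ)/Var − 1 = 0.125391/0.016356 − 1 = 6.6664.
Thus shape1 = 0.147·6.6664 = 0.980 and shape2 = 0.853·6.6664 = 5.686.

shape1 = 0.980, shape2 = 5.686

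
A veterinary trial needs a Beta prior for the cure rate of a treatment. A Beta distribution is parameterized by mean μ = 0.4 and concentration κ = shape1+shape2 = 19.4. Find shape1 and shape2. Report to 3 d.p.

shape1 = 7.760, shape2 = 11.640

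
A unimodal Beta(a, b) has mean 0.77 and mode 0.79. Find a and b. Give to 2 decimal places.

a = 22.33, b = 6.67

With s = a+b: μ = a/s and mode = (a−1)/(s−2). Eliminating a = μs,
μs − 1 = m(s−2) ⇒ s(μ−m) = 1−2m ⇒ s = -0.58/-0.02 = 29.0000.
So a = μs = 22.33, b = (1−μ)s = 6.67.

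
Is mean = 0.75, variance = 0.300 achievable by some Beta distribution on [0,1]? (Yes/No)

The Beta variance bound is σ² < μ(1−μ).
Here μ(1−μ) = 0.75×0.25 = 0.1875, and 0.300 ≥ 0.1875.

No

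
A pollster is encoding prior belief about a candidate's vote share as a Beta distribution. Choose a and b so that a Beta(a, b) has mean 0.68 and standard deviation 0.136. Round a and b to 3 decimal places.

a = 7.320, b = 3.445

Variance = 0.136² = 0.018496. The moment-matching identity a+b = μ(1−μ)/Var − 1 gives
a+b = 0.2176/0.018496 − 1 = 10.7647, so a = μ·10.7647 = 7.320 and b = (1−μ)·10.7647 = 3.445.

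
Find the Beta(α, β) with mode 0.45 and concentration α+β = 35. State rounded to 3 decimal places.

α = 15.850, β = 19.150

Since the density peak of Beta(α,β) is at (α−1)/(α+β−2),
α = 1 + 0.45(35−2) = 15.850 and β = 35 − 15.850 = 19.150.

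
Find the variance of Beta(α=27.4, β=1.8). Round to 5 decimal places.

μ = 27.4/29.2 = 0.938356; Var = μ(1−μ)/(α+β+1) = 0.0578439/30.2 = 0.00192.

0.00192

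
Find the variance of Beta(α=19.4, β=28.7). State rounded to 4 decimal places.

Var = αβ/[(α+β)²(α+β+1)] = (19.4×28.7)/(48.1²×49.1) = 556.78/113598.251 = 0.0049.

0.0049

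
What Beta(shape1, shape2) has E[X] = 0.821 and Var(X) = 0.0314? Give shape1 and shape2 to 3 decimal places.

shape1 = 3.021, shape2 = 0.659

By moment matching, shape1+shape2 = μ(1−μ)/σ² − 1 = (0.821·0.179)/0.0314 − 1 = 4.6802 − 1 = 3.6802.
Since shape1/(shape1+shape2) = μ, shape1 = 0.821·3.6802 = 3.021 and shape2 = 0.179·3.6802 = 0.659.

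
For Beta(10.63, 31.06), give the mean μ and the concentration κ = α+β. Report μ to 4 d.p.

κ = α+β = 10.63+31.06 = 41.69; μ = α/κ = 10.63/41.69 = 0.2550.

μ = 0.2550, κ = 41.69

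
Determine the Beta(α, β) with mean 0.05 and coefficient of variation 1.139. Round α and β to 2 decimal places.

α = 0.68, β = 12.96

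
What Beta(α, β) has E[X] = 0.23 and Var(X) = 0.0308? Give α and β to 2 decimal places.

α = 1.09, β = 3.66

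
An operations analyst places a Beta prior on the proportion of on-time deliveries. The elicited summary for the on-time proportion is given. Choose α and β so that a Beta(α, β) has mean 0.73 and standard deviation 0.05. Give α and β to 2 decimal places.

α = 56.82, β = 21.02

First σ² = 0.0025. Setting α = μn, β = (1−μ)n with n = α+β,
μ(1−μ)/(n+1) = 0.0025 ⇒ n+1 = 0.1971/0.0025 = 78.8400 ⇒ n = 77.8400.
Hence α = 0.73×77.8400 = 56.82, β = 0.27×77.8400 = 21.02.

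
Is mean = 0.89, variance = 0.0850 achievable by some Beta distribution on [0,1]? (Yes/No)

The Beta variance bound is σ² < μ(1−μ).
Here μ(1−μ) = 0.89×0.11 = 0.0979, and 0.0850 < 0.0979.

Yes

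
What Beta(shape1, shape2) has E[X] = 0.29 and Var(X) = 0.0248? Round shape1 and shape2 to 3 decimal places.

Let s = shape1+shape2. The Beta variance is μ(1−μ)/(s+1).
So s+1 = μ(1−μ)/σ² = (0.29×0.71)/0.0248 = 0.2059/0.0248 = 8.3024, giving s = 7.3024.
Then shape1 = μs = 0.29×7.3024 = 2.118 and shape2 = (1−μ)s = 0.71×7.3024 = 5.185.

shape1 = 2.118, shape2 = 5.185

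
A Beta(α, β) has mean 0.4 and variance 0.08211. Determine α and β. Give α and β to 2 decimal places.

α = 0.77, β = 1.15

Let s = α+β. The Beta variance is μ(1−μ)/(s+1).
So s+1 = μ(1−μ)/σ² = (0.4×0.6)/0.08211 = 0.24/0.08211 = 2.9229, giving s = 1.9229.
Then α = μs = 0.4×1.9229 = 0.77 and β = (1−μ)s = 0.6×1.9229 = 1.15.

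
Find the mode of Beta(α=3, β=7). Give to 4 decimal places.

The density x^(α−1)(1−x)^(β−1) is maximised at (α−1)/(α+β−2) = 2/8 = 0.2500.

0.2500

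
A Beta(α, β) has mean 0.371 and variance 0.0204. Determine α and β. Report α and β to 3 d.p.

α = 3.873, β = 6.566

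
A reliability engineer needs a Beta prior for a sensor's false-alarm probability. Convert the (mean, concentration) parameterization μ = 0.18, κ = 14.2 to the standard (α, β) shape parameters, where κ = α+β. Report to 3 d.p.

α = 2.556, β = 11.644

α = μκ = 0.18×14.2 = 2.556 and β = (1−μ)κ = 0.82×14.2 = 11.644.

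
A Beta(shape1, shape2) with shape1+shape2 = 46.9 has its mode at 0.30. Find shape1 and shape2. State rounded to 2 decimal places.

shape1 = 14.47, shape2 = 32.43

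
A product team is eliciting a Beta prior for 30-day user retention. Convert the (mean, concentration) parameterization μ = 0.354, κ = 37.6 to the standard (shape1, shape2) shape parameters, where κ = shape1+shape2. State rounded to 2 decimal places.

shape1 = 13.31, shape2 = 24.29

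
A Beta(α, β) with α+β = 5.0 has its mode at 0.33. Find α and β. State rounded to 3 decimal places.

α = 1.990, β = 3.010

Mode = (α−1)/(κ−2) with κ = α+β, so α−1 = 0.33·3.0 = 0.990.
α = 1.990; β = κ − α = 3.010.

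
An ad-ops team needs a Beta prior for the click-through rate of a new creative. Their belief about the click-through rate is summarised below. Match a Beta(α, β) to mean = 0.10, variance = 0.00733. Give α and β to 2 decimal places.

α = 1.13, β = 10.15

By moment matching, α+β = μ(1−μ)/σ² − 1 = (0.10·0.90)/0.00733 − 1 = 12.2783 − 1 = 11.2783.
Since α/(α+β) = μ, α = 0.10·11.2783 = 1.13 and β = 0.90·11.2783 = 10.15.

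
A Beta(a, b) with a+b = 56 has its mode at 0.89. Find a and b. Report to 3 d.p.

a = 49.060, b = 6.940

For a,b>1 the mode is (a−1)/(a+b−2), so a = mode·(κ−2)+1 = 0.89×54+1 = 49.060.
And b = (1−mode)·(κ−2)+1 = 0.11×54+1 = 6.940.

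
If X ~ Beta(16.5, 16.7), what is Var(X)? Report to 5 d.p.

Var = αβ/[(α+β)²(α+β+1)] = (16.5×16.7)/(33.2²×34.2) = 275.55/37696.608 = 0.00731.

0.00731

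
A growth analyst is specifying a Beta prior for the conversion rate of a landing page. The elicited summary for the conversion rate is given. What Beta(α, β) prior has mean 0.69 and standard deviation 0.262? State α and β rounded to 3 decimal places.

α = 1.460, β = 0.656

Variance = 0.262² = 0.068644. The moment-matching identity α+β = μ(1−μ)/Var − 1 gives
α+β = 0.2139/0.068644 − 1 = 2.1161, so α = μ·2.1161 = 1.460 and β = (1−μ)·2.1161 = 0.656.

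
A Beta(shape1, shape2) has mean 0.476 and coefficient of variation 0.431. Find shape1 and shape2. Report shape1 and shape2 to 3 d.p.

σ = CV·μ = 0.431×0.476 = 0.20516, so σ² = 0.042089.
s+1 = μ(1−μ)/σ² = 0.249424/0.042089 = 5.9261, so s = shape1+shape2 = 4.9261.
shape1 = μs = 2.345, shape2 = (1−μ)s = 2.581.

shape1 = 2.345, shape2 = 2.581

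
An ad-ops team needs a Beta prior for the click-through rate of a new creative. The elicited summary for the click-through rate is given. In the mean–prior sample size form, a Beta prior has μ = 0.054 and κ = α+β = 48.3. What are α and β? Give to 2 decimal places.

α = 2.61, β = 45.69

Split κ in proportion μ : (1−μ): α = 0.054·48.3 = 2.61, β = 48.3 − 2.61 = 45.69.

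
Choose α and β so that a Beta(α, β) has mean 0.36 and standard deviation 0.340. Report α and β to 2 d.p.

σ² = 0.340² = 0.115600.
With s = α+β, Var = μ(1−μ)/(s+1), so s+1 = (0.36×0.64)/0.115600 = 1.9931 and s = 0.9931.
α = μs = 0.36, β = (1−μ)s = 0.64.

α = 0.36, β = 0.64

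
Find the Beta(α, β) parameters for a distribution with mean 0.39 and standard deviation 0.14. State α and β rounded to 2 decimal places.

First σ² = 0.0196. Setting α = μn, β = (1−μ)n with n = α+β,
μ(1−μ)/(n+1) = 0.0196 ⇒ n+1 = 0.2379/0.0196 = 12.1378 ⇒ n = 11.1378.
Hence α = 0.39×11.1378 = 4.34, β = 0.61×11.1378 = 6.79.

α = 4.34, β = 6.79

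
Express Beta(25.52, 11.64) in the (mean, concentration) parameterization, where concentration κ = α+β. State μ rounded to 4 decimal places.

μ = 0.6868, κ = 37.16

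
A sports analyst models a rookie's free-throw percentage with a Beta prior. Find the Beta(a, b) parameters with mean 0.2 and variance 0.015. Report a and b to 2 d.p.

a = 1.93, b = 7.73

Write ν = a+b; then a = μν and Var = μ(1−μ)/(ν+1).
ν = μ(1−μ)/Var − 1 = 0.16/0.015 − 1 = 9.6667.
a = 0.2·9.6667 = 1.93, b = 0.8·9.6667 = 7.73.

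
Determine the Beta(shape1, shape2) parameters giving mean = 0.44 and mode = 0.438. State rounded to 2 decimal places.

Let s = shape1+shape2. Mean gives shape1 = μs = 0.44s; mode gives (shape1−1)/(s−2) = 0.438.
Substituting: 0.44s − 1 = 0.438(s−2) = 0.438s − 0.876, so 0.002s = 0.124 and s = 62.0000.
Then shape1 = 0.44×62.0000 = 27.28 and shape2 = s−shape1 = 34.72.

shape1 = 27.28, shape2 = 34.72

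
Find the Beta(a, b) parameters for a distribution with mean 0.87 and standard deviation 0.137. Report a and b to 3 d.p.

a = 4.373, b = 0.653

σ² = 0.137² = 0.018769.
With s = a+b, Var = μ(1−μ)/(s+1), so s+1 = (0.87×0.13)/0.018769 = 6.0259 and s = 5.0259.
a = μs = 4.373, b = (1−μ)s = 0.653.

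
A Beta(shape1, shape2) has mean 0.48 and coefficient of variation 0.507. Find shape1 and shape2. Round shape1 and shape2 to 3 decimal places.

shape1 = 1.543, shape2 = 1.672

Var = (CV·μ)² = (0.507×0.48)² = 0.059224.
shape1+shape2 = μ(1−μ)/Var − 1 = 0.2496/0.059224 − 1 = 3.2145.
Thus shape1 = 0.48·3.2145 = 1.543 and shape2 = 0.52·3.2145 = 1.672.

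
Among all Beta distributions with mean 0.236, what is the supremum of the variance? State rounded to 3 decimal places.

For fixed mean μ the Beta variance is μ(1−μ)/(α+β+1), increasing as α+β decreases.
Its least upper bound (not attained) is μ(1−μ) = 0.236·0.764 = 0.180.

0.180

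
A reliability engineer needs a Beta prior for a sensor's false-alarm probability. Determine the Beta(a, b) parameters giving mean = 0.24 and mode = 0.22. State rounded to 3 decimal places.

a = 6.720, b = 21.280

With s = a+b: μ = a/s and mode = (a−1)/(s−2). Eliminating a = μs,
μs − 1 = m(s−2) ⇒ s(μ−m) = 1−2m ⇒ s = 0.56/0.02 = 28.0000.
So a = μs = 6.720, b = (1−μ)s = 21.280.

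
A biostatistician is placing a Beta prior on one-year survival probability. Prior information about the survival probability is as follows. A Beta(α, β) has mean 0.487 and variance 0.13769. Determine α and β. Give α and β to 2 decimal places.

α = 0.40, β = 0.42

Let s = α+β. The Beta variance is μ(1−μ)/(s+1).
So s+1 = μ(1−μ)/σ² = (0.487×0.513)/0.13769 = 0.249831/0.13769 = 1.8144, giving s = 0.8144.
Then α = μs = 0.487×0.8144 = 0.40 and β = (1−μ)s = 0.513×0.8144 = 0.42.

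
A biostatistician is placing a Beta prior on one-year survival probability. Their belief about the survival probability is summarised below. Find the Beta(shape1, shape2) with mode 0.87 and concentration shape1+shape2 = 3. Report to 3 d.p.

Since the density peak of Beta(shape1,shape2) is at (shape1−1)/(shape1+shape2−2),
shape1 = 1 + 0.87(3−2) = 1.870 and shape2 = 3 − 1.870 = 1.130.

shape1 = 1.870, shape2 = 1.130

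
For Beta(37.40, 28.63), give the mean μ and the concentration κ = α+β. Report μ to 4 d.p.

μ = 0.5664, κ = 66.03

κ = α+β = 37.40+28.63 = 66.03; μ = α/κ = 37.40/66.03 = 0.5664.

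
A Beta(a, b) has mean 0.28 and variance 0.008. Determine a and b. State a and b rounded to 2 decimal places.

Let s = a+b. The Beta variance is μ(1−μ)/(s+1).
So s+1 = μ(1−μ)/σ² = (0.28×0.72)/0.008 = 0.2016/0.008 = 25.2000, giving s = 24.2000.
Then a = μs = 0.28×24.2000 = 6.78 and b = (1−μ)s = 0.72×24.2000 = 17.42.

a = 6.78, b = 17.42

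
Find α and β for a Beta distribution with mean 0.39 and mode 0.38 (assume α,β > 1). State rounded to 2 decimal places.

With s = α+β: μ = α/s and mode = (α−1)/(s−2). Eliminating α = μs,
μs − 1 = m(s−2) ⇒ s(μ−m) = 1−2m ⇒ s = 0.24/0.01 = 24.0000.
So α = μs = 9.36, β = (1−μ)s = 14.64.

α = 9.36, β = 14.64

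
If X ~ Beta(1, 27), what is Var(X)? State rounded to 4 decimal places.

0.0012

μ = 1/28 = 0.035714; Var = μ(1−μ)/(α+β+1) = 0.0344388/29 = 0.0012.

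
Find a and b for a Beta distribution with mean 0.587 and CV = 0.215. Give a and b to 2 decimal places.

a = 8.35, b = 5.87

σ = CV·μ = 0.215×0.587 = 0.12620, so σ² = 0.015928.
s+1 = μ(1−μ)/σ² = 0.242431/0.015928 = 15.2207, so s = a+b = 14.2207.
a = μs = 8.35, b = (1−μ)s = 5.87.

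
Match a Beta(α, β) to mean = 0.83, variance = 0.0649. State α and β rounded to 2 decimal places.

By moment matching, α+β = μ(1−μ)/σ² − 1 = (0.83·0.17)/0.0649 − 1 = 2.1741 − 1 = 1.1741.
Since α/(α+β) = μ, α = 0.83·1.1741 = 0.97 and β = 0.17·1.1741 = 0.20.

α = 0.97, β = 0.20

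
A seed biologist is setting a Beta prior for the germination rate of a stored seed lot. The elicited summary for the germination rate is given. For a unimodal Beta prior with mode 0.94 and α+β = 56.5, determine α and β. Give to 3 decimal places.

Since the density peak of Beta(α,β) is at (α−1)/(α+β−2),
α = 1 + 0.94(56.5−2) = 52.230 and β = 56.5 − 52.230 = 4.270.

α = 52.230, β = 4.270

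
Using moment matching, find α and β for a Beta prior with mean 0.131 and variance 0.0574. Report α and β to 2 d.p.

α = 0.13, β = 0.85

By moment matching, α+β = μ(1−μ)/σ² − 1 = (0.131·0.869)/0.0574 − 1 = 1.9833 − 1 = 0.9833.
Since α/(α+β) = μ, α = 0.131·0.9833 = 0.13 and β = 0.869·0.9833 = 0.85.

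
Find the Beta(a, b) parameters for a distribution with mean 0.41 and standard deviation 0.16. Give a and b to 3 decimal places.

a = 3.464, b = 4.985

Variance = 0.16² = 0.0256. The moment-matching identity a+b = μ(1−μ)/Var − 1 gives
a+b = 0.2419/0.0256 − 1 = 8.4492, so a = μ·8.4492 = 3.464 and b = (1−μ)·8.4492 = 4.985.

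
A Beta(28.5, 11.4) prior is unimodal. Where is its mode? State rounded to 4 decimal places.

With α,β > 1, mode = (α−1)/(α+β−2) = 27.5/37.9 = 0.7256.

0.7256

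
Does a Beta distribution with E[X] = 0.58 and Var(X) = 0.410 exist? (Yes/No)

No

A Beta with mean μ has variance μ(1−μ)/(α+β+1) < μ(1−μ).
Here μ(1−μ) = 0.58×0.42 = 0.2436, and 0.410 ≥ 0.2436.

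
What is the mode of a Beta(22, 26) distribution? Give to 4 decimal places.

0.4565

With α,β > 1, mode = (α−1)/(α+β−2) = 21/46 = 0.4565.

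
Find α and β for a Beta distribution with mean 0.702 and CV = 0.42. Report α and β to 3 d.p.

Var = (CV·μ)² = (0.42×0.702)² = 0.086931.
α+β = μ(1−μ)/Var − 1 = 0.209196/0.086931 − 1 = 1.4065.
Thus α = 0.702·1.4065 = 0.987 and β = 0.298·1.4065 = 0.419.

α = 0.987, β = 0.419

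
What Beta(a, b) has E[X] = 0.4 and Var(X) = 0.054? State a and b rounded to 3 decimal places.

a = 1.378, b = 2.067

By moment matching, a+b = μ(1−μ)/σ² − 1 = (0.4·0.6)/0.054 − 1 = 4.4444 − 1 = 3.4444.
Since a/(a+b) = μ, a = 0.4·3.4444 = 1.378 and b = 0.6·3.4444 = 2.067.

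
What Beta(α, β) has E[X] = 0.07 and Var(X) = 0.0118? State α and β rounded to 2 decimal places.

α = 0.32, β = 4.20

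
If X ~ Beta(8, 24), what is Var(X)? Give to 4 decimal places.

μ = 8/32 = 0.250000; Var = μ(1−μ)/(α+β+1) = 0.1875000/33 = 0.0057.

0.0057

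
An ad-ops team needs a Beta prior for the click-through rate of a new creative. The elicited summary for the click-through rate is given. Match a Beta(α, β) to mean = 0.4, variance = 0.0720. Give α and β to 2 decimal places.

α = 0.93, β = 1.40

Write ν = α+β; then α = μν and Var = μ(1−μ)/(ν+1).
ν = μ(1−μ)/Var − 1 = 0.24/0.0720 − 1 = 2.3333.
α = 0.4·2.3333 = 0.93, β = 0.6·2.3333 = 1.40.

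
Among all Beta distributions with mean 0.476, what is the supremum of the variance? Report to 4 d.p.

0.2494

For fixed mean μ the Beta variance is μ(1−μ)/(α+β+1), increasing as α+β decreases.
Its least upper bound (not attained) is μ(1−μ) = 0.476·0.524 = 0.2494.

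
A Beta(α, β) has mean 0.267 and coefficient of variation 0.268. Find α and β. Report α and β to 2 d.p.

σ = CV·μ = 0.268×0.267 = 0.07156, so σ² = 0.005120.
s+1 = μ(1−μ)/σ² = 0.195711/0.005120 = 38.2229, so s = α+β = 37.2229.
α = μs = 9.94, β = (1−μ)s = 27.28.

α = 9.94, β = 27.28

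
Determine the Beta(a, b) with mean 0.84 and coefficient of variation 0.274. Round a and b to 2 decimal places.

a = 1.29, b = 0.25

Var = (CV·μ)² = (0.274×0.84)² = 0.052974.
a+b = μ(1−μ)/Var − 1 = 0.1344/0.052974 − 1 = 1.5371.
Thus a = 0.84·1.5371 = 1.29 and b = 0.16·1.5371 = 0.25.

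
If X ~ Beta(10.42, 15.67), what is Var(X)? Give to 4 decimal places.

0.0089

Var = αβ/[(α+β)²(α+β+1)] = (10.42×15.67)/(26.09²×27.09) = 163.2814/18439.840629 = 0.0089.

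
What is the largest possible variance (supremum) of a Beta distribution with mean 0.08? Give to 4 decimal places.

Var = μ(1−μ)/(α+β+1), which approaches μ(1−μ) as α+β → 0.
So the supremum is μ(1−μ) = 0.08×0.92 = 0.0736.

0.0736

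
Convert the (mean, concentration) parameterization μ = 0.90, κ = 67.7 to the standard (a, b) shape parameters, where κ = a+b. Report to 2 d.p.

a = 60.93, b = 6.77

Split κ in proportion μ : (1−μ): a = 0.90·67.7 = 60.93, b = 67.7 − 60.93 = 6.77.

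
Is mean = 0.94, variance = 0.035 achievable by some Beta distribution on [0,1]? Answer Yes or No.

Yes

For any Beta, Var(X) < E[X]·(1−E[X]).
Here μ(1−μ) = 0.94×0.06 = 0.0564, and 0.035 < 0.0564.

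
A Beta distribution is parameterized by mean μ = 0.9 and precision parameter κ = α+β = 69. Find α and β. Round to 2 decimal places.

α = 62.10, β = 6.90

α = μκ = 0.9×69 = 62.10 and β = (1−μ)κ = 0.1×69 = 6.90.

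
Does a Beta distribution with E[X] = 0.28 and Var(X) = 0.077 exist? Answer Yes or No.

The Beta variance bound is σ² < μ(1−μ).
Here μ(1−μ) = 0.28×0.72 = 0.2016, and 0.077 < 0.2016.

Yes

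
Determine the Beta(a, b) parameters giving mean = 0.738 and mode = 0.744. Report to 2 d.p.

a = 60.02, b = 21.31

Let s = a+b. Mean gives a = μs = 0.738s; mode gives (a−1)/(s−2) = 0.744.
Substituting: 0.738s − 1 = 0.744(s−2) = 0.744s − 1.488, so -0.006s = -0.488 and s = 81.3333.
Then a = 0.738×81.3333 = 60.02 and b = s−a = 21.31.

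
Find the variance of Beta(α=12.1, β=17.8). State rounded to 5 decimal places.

μ = 12.1/29.9 = 0.404682; Var = μ(1−μ)/(α+β+1) = 0.2409145/30.9 = 0.00780.

0.00780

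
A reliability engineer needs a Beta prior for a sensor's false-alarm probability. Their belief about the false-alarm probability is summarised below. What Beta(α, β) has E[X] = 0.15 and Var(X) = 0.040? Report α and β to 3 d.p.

α = 0.328, β = 1.859

By moment matching, α+β = μ(1−μ)/σ² − 1 = (0.15·0.85)/0.040 − 1 = 3.1875 − 1 = 2.1875.
Since α/(α+β) = μ, α = 0.15·2.1875 = 0.328 and β = 0.85·2.1875 = 1.859.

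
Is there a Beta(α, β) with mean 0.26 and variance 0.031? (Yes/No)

Yes

For any Beta, Var(X) < E[X]·(1−E[X]).
Here μ(1−μ) = 0.26×0.74 = 0.1924, and 0.031 < 0.1924.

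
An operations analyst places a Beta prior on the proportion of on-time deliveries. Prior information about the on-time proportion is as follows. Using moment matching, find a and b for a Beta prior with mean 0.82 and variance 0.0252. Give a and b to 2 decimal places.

a = 3.98, b = 0.87

Write ν = a+b; then a = μν and Var = μ(1−μ)/(ν+1).
ν = μ(1−μ)/Var − 1 = 0.1476/0.0252 − 1 = 4.8571.
a = 0.82·4.8571 = 3.98, b = 0.18·4.8571 = 0.87.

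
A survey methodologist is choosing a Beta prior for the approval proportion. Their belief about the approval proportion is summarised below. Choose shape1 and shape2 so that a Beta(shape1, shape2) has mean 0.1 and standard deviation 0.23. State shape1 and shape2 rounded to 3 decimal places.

shape1 = 0.070, shape2 = 0.631

σ² = 0.23² = 0.0529.
With s = shape1+shape2, Var = μ(1−μ)/(s+1), so s+1 = (0.1×0.9)/0.0529 = 1.7013 and s = 0.7013.
shape1 = μs = 0.070, shape2 = (1−μ)s = 0.631.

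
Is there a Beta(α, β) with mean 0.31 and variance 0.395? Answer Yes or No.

No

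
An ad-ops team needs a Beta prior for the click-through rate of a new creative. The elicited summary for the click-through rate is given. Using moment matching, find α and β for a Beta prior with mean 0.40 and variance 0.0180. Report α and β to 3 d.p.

By moment matching, α+β = μ(1−μ)/σ² − 1 = (0.40·0.60)/0.0180 − 1 = 13.3333 − 1 = 12.3333.
Since α/(α+β) = μ, α = 0.40·12.3333 = 4.933 and β = 0.60·12.3333 = 7.400.

α = 4.933, β = 7.400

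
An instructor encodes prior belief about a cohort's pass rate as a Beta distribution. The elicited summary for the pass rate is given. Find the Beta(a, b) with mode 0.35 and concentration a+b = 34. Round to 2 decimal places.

a = 12.20, b = 21.80

Since the density peak of Beta(a,b) is at (a−1)/(a+b−2),
a = 1 + 0.35(34−2) = 12.20 and b = 34 − 12.20 = 21.80.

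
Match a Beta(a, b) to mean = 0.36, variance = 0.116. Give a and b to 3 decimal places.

Write ν = a+b; then a = μν and Var = μ(1−μ)/(ν+1).
ν = μ(1−μ)/Var − 1 = 0.2304/0.116 − 1 = 0.9862.
a = 0.36·0.9862 = 0.355, b = 0.64·0.9862 = 0.631.

a = 0.355, b = 0.631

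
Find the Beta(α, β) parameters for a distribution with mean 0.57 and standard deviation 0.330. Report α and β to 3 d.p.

α = 0.713, β = 0.538

σ² = 0.330² = 0.108900.
With s = α+β, Var = μ(1−μ)/(s+1), so s+1 = (0.57×0.43)/0.108900 = 2.2507 and s = 1.2507.
α = μs = 0.713, β = (1−μ)s = 0.538.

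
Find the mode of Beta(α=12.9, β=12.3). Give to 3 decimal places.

With α,β > 1, mode = (α−1)/(α+β−2) = 11.9/23.2 = 0.513.

0.513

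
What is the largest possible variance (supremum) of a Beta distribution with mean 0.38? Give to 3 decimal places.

Var = μ(1−μ)/(α+β+1), which approaches μ(1−μ) as α+β → 0.
So the supremum is μ(1−μ) = 0.38×0.62 = 0.236.

0.236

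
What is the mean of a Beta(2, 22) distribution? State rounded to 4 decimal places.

E[X] = α/(α+β) = 2/24 = 0.0833.

0.0833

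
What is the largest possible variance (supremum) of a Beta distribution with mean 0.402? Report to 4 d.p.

0.2404

Var = μ(1−μ)/(α+β+1), which approaches μ(1−μ) as α+β → 0.
So the supremum is μ(1−μ) = 0.402×0.598 = 0.2404.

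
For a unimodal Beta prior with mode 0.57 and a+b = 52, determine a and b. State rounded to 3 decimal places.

a = 29.500, b = 22.500

For a,b>1 the mode is (a−1)/(a+b−2), so a = mode·(κ−2)+1 = 0.57×50+1 = 29.500.
And b = (1−mode)·(κ−2)+1 = 0.43×50+1 = 22.500.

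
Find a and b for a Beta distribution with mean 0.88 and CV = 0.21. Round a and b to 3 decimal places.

a = 1.841, b = 0.251

Var = (CV·μ)² = (0.21×0.88)² = 0.034151.
a+b = μ(1−μ)/Var − 1 = 0.1056/0.034151 − 1 = 2.0921.
Thus a = 0.88·2.0921 = 1.841 and b = 0.12·2.0921 = 0.251.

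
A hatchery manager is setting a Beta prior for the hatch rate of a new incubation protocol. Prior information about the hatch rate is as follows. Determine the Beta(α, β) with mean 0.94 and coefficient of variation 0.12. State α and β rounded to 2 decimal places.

α = 3.23, β = 0.21

Var = (CV·μ)² = (0.12×0.94)² = 0.012724.
α+β = μ(1−μ)/Var − 1 = 0.0564/0.012724 − 1 = 3.4326.
Thus α = 0.94·3.4326 = 3.23 and β = 0.06·3.4326 = 0.21.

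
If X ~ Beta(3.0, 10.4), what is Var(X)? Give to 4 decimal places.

0.0121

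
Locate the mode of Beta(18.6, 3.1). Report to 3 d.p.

The density x^(α−1)(1−x)^(β−1) is maximised at (α−1)/(α+β−2) = 17.6/19.7 = 0.893.

0.893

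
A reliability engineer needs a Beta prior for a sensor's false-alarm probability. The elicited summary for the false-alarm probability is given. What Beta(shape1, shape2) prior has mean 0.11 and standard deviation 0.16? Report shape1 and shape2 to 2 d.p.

First σ² = 0.0256. Setting shape1 = μn, shape2 = (1−μ)n with n = shape1+shape2,
μ(1−μ)/(n+1) = 0.0256 ⇒ n+1 = 0.0979/0.0256 = 3.8242 ⇒ n = 2.8242.
Hence shape1 = 0.11×2.8242 = 0.31, shape2 = 0.89×2.8242 = 2.51.

shape1 = 0.31, shape2 = 2.51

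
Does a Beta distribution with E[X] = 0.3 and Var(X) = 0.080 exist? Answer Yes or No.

Yes

For any Beta, Var(X) < E[X]·(1−E[X]).
Here μ(1−μ) = 0.3×0.7 = 0.21, and 0.080 < 0.21.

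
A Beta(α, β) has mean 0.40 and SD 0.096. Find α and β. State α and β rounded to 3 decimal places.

σ² = 0.096² = 0.009216.
With s = α+β, Var = μ(1−μ)/(s+1), so s+1 = (0.40×0.60)/0.009216 = 26.0417 and s = 25.0417.
α = μs = 10.017, β = (1−μ)s = 15.025.

α = 10.017, β = 15.025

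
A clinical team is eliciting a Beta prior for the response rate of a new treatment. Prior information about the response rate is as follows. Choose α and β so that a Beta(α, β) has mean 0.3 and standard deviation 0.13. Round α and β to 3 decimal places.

σ² = 0.13² = 0.0169.
With s = α+β, Var = μ(1−μ)/(s+1), so s+1 = (0.3×0.7)/0.0169 = 12.4260 and s = 11.4260.
α = μs = 3.428, β = (1−μ)s = 7.998.

α = 3.428, β = 7.998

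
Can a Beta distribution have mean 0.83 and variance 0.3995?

No

The Beta variance bound is σ² < μ(1−μ).
Here μ(1−μ) = 0.83×0.17 = 0.1411, and 0.3995 ≥ 0.1411.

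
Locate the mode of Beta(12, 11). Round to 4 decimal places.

With α,β > 1, mode = (α−1)/(α+β−2) = 11/21 = 0.5238.

0.5238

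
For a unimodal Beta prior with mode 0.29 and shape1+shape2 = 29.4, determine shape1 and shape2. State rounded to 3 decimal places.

shape1 = 8.946, shape2 = 20.454

Since the density peak of Beta(shape1,shape2) is at (shape1−1)/(shape1+shape2−2),
shape1 = 1 + 0.29(29.4−2) = 8.946 and shape2 = 29.4 − 8.946 = 20.454.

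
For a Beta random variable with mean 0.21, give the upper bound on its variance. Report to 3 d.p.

0.166

Var = μ(1−μ)/(α+β+1), which approaches μ(1−μ) as α+β → 0.
So the supremum is μ(1−μ) = 0.21×0.79 = 0.166.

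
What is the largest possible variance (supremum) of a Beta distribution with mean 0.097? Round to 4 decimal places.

For fixed mean μ the Beta variance is μ(1−μ)/(α+β+1), increasing as α+β decreases.
Its least upper bound (not attained) is μ(1−μ) = 0.097·0.903 = 0.0876.

0.0876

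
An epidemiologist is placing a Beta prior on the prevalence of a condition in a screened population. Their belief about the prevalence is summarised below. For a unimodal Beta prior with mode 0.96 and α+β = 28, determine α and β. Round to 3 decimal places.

α = 25.960, β = 2.040

Since the density peak of Beta(α,β) is at (α−1)/(α+β−2),
α = 1 + 0.96(28−2) = 25.960 and β = 28 − 25.960 = 2.040.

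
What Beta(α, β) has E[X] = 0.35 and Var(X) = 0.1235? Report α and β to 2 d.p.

Let s = α+β. The Beta variance is μ(1−μ)/(s+1).
So s+1 = μ(1−μ)/σ² = (0.35×0.65)/0.1235 = 0.2275/0.1235 = 1.8421, giving s = 0.8421.
Then α = μs = 0.35×0.8421 = 0.29 and β = (1−μ)s = 0.65×0.8421 = 0.55.

α = 0.29, β = 0.55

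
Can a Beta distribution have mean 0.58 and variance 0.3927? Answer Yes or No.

No

For any Beta, Var(X) < E[X]·(1−E[X]).
Here μ(1−μ) = 0.58×0.42 = 0.2436, and 0.3927 ≥ 0.2436.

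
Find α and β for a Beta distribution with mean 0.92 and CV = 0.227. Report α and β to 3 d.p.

α = 0.633, β = 0.055

Var = (CV·μ)² = (0.227×0.92)² = 0.043614.
α+β = μ(1−μ)/Var − 1 = 0.0736/0.043614 − 1 = 0.6875.
Thus α = 0.92·0.6875 = 0.633 and β = 0.08·0.6875 = 0.055.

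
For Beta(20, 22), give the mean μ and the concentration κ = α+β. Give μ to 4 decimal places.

μ = 0.4762, κ = 42

κ = α+β = 20+22 = 42; μ = α/κ = 20/42 = 0.4762.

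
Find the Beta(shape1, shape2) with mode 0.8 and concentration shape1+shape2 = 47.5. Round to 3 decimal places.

shape1 = 37.400, shape2 = 10.100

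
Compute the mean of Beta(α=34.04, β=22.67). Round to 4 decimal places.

0.6002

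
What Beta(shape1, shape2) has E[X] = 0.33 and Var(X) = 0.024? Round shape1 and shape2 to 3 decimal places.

Let s = shape1+shape2. The Beta variance is μ(1−μ)/(s+1).
So s+1 = μ(1−μ)/σ² = (0.33×0.67)/0.024 = 0.2211/0.024 = 9.2125, giving s = 8.2125.
Then shape1 = μs = 0.33×8.2125 = 2.710 and shape2 = (1−μ)s = 0.67×8.2125 = 5.502.

shape1 = 2.710, shape2 = 5.502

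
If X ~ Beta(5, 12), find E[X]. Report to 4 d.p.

E[X] = α/(α+β) = 5/17 = 0.2941.

0.2941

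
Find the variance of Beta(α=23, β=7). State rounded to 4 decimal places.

0.0058

μ = 23/30 = 0.766667; Var = μ(1−μ)/(α+β+1) = 0.1788889/31 = 0.0058.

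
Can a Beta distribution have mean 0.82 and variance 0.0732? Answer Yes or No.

Yes

The Beta variance bound is σ² < μ(1−μ).
Here μ(1−μ) = 0.82×0.18 = 0.1476, and 0.0732 < 0.1476.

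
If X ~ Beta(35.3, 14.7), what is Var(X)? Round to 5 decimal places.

0.00407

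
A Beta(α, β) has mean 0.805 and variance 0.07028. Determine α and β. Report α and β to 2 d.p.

α = 0.99, β = 0.24

Let s = α+β. The Beta variance is μ(1−μ)/(s+1).
So s+1 = μ(1−μ)/σ² = (0.805×0.195)/0.07028 = 0.156975/0.07028 = 2.2336, giving s = 1.2336.
Then α = μs = 0.805×1.2336 = 0.99 and β = (1−μ)s = 0.195×1.2336 = 0.24.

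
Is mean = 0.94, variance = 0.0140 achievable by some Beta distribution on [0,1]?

Yes

A Beta with mean μ has variance μ(1−μ)/(α+β+1) < μ(1−μ).
Here μ(1−μ) = 0.94×0.06 = 0.0564, and 0.0140 < 0.0564.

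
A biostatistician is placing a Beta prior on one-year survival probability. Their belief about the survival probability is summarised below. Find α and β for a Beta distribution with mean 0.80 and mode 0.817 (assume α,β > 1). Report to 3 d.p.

With s = α+β: μ = α/s and mode = (α−1)/(s−2). Eliminating α = μs,
μs − 1 = m(s−2) ⇒ s(μ−m) = 1−2m ⇒ s = -0.634/-0.017 = 37.2941.
So α = μs = 29.835, β = (1−μ)s = 7.459.

α = 29.835, β = 7.459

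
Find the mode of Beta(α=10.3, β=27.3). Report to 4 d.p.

With α,β > 1, mode = (α−1)/(α+β−2) = 9.3/35.6 = 0.2612.

0.2612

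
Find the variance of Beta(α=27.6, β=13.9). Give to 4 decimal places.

α+β = 41.5 and αβ = 383.64, so Var = αβ/[(α+β)²(α+β+1)] = 383.64/73195.625 = 0.0052.

0.0052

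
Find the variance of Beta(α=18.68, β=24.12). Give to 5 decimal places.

α+β = 42.80 and αβ = 450.5616, so Var = αβ/[(α+β)²(α+β+1)] = 450.5616/80234.592000 = 0.00562.

0.00562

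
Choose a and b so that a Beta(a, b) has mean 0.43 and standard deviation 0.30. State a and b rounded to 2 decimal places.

Variance = 0.30² = 0.0900. The moment-matching identity a+b = μ(1−μ)/Var − 1 gives
a+b = 0.2451/0.0900 − 1 = 1.7233, so a = μ·1.7233 = 0.74 and b = (1−μ)·1.7233 = 0.98.

a = 0.74, b = 0.98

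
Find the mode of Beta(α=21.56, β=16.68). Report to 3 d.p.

With α,β > 1, mode = (α−1)/(α+β−2) = 20.56/36.24 = 0.567.

0.567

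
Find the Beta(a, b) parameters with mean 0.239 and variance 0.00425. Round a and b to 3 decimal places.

a = 9.989, b = 31.806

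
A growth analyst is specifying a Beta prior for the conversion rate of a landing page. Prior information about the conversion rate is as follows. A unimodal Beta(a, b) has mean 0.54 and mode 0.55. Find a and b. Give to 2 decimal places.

a = 5.40, b = 4.60

With s = a+b: μ = a/s and mode = (a−1)/(s−2). Eliminating a = μs,
μs − 1 = m(s−2) ⇒ s(μ−m) = 1−2m ⇒ s = -0.10/-0.01 = 10.0000.
So a = μs = 5.40, b = (1−μ)s = 4.60.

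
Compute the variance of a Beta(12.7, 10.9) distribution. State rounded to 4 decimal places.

0.0101

Var = αβ/[(α+β)²(α+β+1)] = (12.7×10.9)/(23.6²×24.6) = 138.43/13701.216 = 0.0101.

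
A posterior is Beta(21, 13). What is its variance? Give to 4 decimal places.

0.0067

Var = αβ/[(α+β)²(α+β+1)] = (21×13)/(34²×35) = 273/40460 = 0.0067.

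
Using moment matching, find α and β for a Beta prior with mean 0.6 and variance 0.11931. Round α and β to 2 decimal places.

α = 0.61, β = 0.40

By moment matching, α+β = μ(1−μ)/σ² − 1 = (0.6·0.4)/0.11931 − 1 = 2.0116 − 1 = 1.0116.
Since α/(α+β) = μ, α = 0.6·1.0116 = 0.61 and β = 0.4·1.0116 = 0.40.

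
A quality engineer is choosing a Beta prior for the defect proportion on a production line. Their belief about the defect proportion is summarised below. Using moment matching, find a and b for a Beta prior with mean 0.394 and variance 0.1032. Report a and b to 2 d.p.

a = 0.52, b = 0.80

Write ν = a+b; then a = μν and Var = μ(1−μ)/(ν+1).
ν = μ(1−μ)/Var − 1 = 0.238764/0.1032 − 1 = 1.3136.
a = 0.394·1.3136 = 0.52, b = 0.606·1.3136 = 0.80.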